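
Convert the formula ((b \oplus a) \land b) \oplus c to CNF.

((b \oplus a) \land b) \oplus c
⇔ (((b \oplus a) \land b) \lor c) \land \lnot ((b \oplus a) \land b \land c)   — expand \oplus
⇔ (((b \lor a) \land \lnot (b \land a) \land b) \lor c) \land \lnot ((b \oplus a) \land b \land c)   — expand \oplus
⇔ (((b \lor a) \land \lnot (b \land a) \land b) \lor c) \land \lnot ((b \lor a) \land \lnot (b \land a) \land b \land c)   — expand \oplus
⇔ (((b \lor a) \land (\lnot b \lor \lnot a) \land b) \lor c) \land \lnot ((b \lor a) \land \lnot (b \land a) \land b \land c)   — De Morgan
⇔ (((b \lor a) \land (\lnot b \lor \lnot a) \land b) \lor c) \land (\lnot (b \lor a) \lor \lnot \lnot (b \land a) \lor \lnot b \lor \lnot c)   — De Morgan
⇔ (((b \lor a) \land (\lnot b \lor \lnot a) \land b) \lor c) \land ((\lnot b \land \lnot a) \lor \lnot \lnot (b \land a) \lor \lnot b \lor \lnot c)   — De Morgan
⇔ (((b \lor a) \land (\lnot b \lor \lnot a) \land b) \lor c) \land ((\lnot b \land \lnot a) \lor (b \land a) \lor \lnot b \lor \lnot c)   — double negation
⇔ (b \lor a \lor c) \land (\lnot b \lor \lnot a \lor c) \land (b \lor c) \land (\lnot b \lor b \lor \lnot b \lor \lnot c) \land (\lnot b \lor a \lor \lnot b \lor \lnot c) \land (\lnot a \lor b \lor \lnot b \lor \lnot c) \land (\lnot a \lor a \lor \lnot b \lor \lnot c)   — distribute \lor over \land
⇔ (\lnot b \lor \lnot a \lor c) \land (b \lor c) \land (\lnot b \lor a \lor \lnot c)   — simplify

(\lnot b \lor \lnot a \lor c) \land (b \lor c) \land (\lnot b \lor a \lor \lnot c)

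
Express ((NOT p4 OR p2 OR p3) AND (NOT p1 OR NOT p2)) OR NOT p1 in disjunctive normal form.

(NOT p4 AND NOT p2) OR (p3 AND NOT p2) OR NOT p1

((NOT p4 OR p2 OR p3) AND (NOT p1 OR NOT p2)) OR NOT p1
= (NOT p4 AND NOT p1) OR (NOT p4 AND NOT p2) OR (p2 AND NOT p1) OR (p2 AND NOT p2) OR (p3 AND NOT p1) OR (p3 AND NOT p2) OR NOT p1   [distribute AND over OR]
= (NOT p4 AND NOT p2) OR (p3 AND NOT p2) OR NOT p1   [simplify]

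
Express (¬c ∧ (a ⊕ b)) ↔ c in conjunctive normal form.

(c ∨ ¬a ∨ b) ∧ (c ∨ ¬b ∨ a) ∧ ¬c

(¬c ∧ (a ⊕ b)) ↔ c
≡ ((¬c ∧ (a ⊕ b)) → c) ∧ (c → (¬c ∧ (a ⊕ b)))   — eliminate ↔
≡ (¬(¬c ∧ (a ⊕ b)) ∨ c) ∧ (c → (¬c ∧ (a ⊕ b)))   — eliminate →
≡ (¬(¬c ∧ (a ∨ b) ∧ ¬(a ∧ b)) ∨ c) ∧ (c → (¬c ∧ (a ⊕ b)))   — expand ⊕
≡ (¬(¬c ∧ (a ∨ b) ∧ ¬(a ∧ b)) ∨ c) ∧ (¬c ∨ (¬c ∧ (a ⊕ b)))   — eliminate →
≡ (¬(¬c ∧ (a ∨ b) ∧ ¬(a ∧ b)) ∨ c) ∧ (¬c ∨ (¬c ∧ (a ∨ b) ∧ ¬(a ∧ b)))   — expand ⊕
≡ (¬¬c ∨ ¬(a ∨ b) ∨ ¬¬(a ∧ b) ∨ c) ∧ (¬c ∨ (¬c ∧ (a ∨ b) ∧ ¬(a ∧ b)))   — De Morgan
≡ (c ∨ ¬(a ∨ b) ∨ ¬¬(a ∧ b) ∨ c) ∧ (¬c ∨ (¬c ∧ (a ∨ b) ∧ ¬(a ∧ b)))   — double negation
≡ (c ∨ (¬a ∧ ¬b) ∨ ¬¬(a ∧ b) ∨ c) ∧ (¬c ∨ (¬c ∧ (a ∨ b) ∧ ¬(a ∧ b)))   — De Morgan
≡ (c ∨ (¬a ∧ ¬b) ∨ (a ∧ b) ∨ c) ∧ (¬c ∨ (¬c ∧ (a ∨ b) ∧ ¬(a ∧ b)))   — double negation
≡ (c ∨ (¬a ∧ ¬b) ∨ (a ∧ b) ∨ c) ∧ (¬c ∨ (¬c ∧ (a ∨ b) ∧ (¬a ∨ ¬b)))   — De Morgan
≡ (c ∨ ¬a ∨ a ∨ c) ∧ (c ∨ ¬a ∨ b ∨ c) ∧ (c ∨ ¬b ∨ a ∨ c) ∧ (c ∨ ¬b ∨ b ∨ c) ∧ (¬c ∨ ¬c) ∧ (¬c ∨ a ∨ b) ∧ (¬c ∨ ¬a ∨ ¬b)   — distribute ∨ over ∧
≡ (c ∨ ¬a ∨ b) ∧ (c ∨ ¬b ∨ a) ∧ ¬c   — simplify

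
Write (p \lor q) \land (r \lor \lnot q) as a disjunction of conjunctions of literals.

p \land r \lor p \land \lnot q \lor q \land r

(p \lor q) \land (r \lor \lnot q)
≡ p \land r \lor p \land \lnot q \lor q \land r \lor q \land \lnot q   — distribute \land over \lor
≡ p \land r \lor p \land \lnot q \lor q \land r   — simplify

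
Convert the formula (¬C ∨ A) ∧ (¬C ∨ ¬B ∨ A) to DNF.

¬C ∨ A

(¬C ∨ A) ∧ (¬C ∨ ¬B ∨ A)
≡ (¬C ∧ ¬C) ∨ (¬C ∧ ¬B) ∨ (¬C ∧ A) ∨ (A ∧ ¬C) ∨ (A ∧ ¬B) ∨ (A ∧ A)   — distribute ∧ over ∨
≡ ¬C ∨ A   — simplify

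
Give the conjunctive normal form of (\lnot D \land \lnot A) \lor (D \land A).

(\lnot D \land \lnot A) \lor (D \land A)
≡ (\lnot D \lor D) \land (\lnot D \lor A) \land (\lnot A \lor D) \land (\lnot A \lor A)   (distribute \lor over \land)
≡ (\lnot D \lor A) \land (\lnot A \lor D)   (simplify)

(\lnot D \lor A) \land (\lnot A \lor D)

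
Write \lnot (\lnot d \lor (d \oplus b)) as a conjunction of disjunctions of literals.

\lnot (\lnot d \lor (d \oplus b))
≡ \lnot (\lnot d \lor (d \lor b) \land \lnot (d \land b))   — expand \oplus
≡ \lnot \lnot d \land \lnot ((d \lor b) \land \lnot (d \land b))   — De Morgan
≡ d \land \lnot ((d \lor b) \land \lnot (d \land b))   — double negation
≡ d \land (\lnot (d \lor b) \lor \lnot \lnot (d \land b))   — De Morgan
≡ d \land (\lnot d \land \lnot b \lor \lnot \lnot (d \land b))   — De Morgan
≡ d \land (\lnot d \land \lnot b \lor d \land b)   — double negation
≡ d \land (\lnot d \lor d) \land (\lnot d \lor b) \land (\lnot b \lor d) \land (\lnot b \lor b)   — distribute \lor over \land
≡ d \land (\lnot d \lor b)   — simplify

d \land (\lnot d \lor b)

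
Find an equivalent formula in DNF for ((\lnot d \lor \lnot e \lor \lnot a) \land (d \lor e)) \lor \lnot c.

(\lnot d \land e) \lor (\lnot e \land d) \lor (\lnot a \land d) \lor (\lnot a \land e) \lor \lnot c

((\lnot d \lor \lnot e \lor \lnot a) \land (d \lor e)) \lor \lnot c
≡ (\lnot d \land d) \lor (\lnot d \land e) \lor (\lnot e \land d) \lor (\lnot e \land e) \lor (\lnot a \land d) \lor (\lnot a \land e) \lor \lnot c   (distribute \land over \lor)
≡ (\lnot d \land e) \lor (\lnot e \land d) \lor (\lnot a \land d) \lor (\lnot a \land e) \lor \lnot c   (simplify)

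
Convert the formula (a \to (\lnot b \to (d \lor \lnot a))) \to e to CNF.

(a \to (\lnot b \to (d \lor \lnot a))) \to e
≡ \lnot (a \to (\lnot b \to (d \lor \lnot a))) \lor e   [eliminate \to]
≡ \lnot (\lnot a \lor (\lnot b \to (d \lor \lnot a))) \lor e   [eliminate \to]
≡ \lnot (\lnot a \lor \lnot \lnot b \lor d \lor \lnot a) \lor e   [eliminate \to]
≡ (\lnot \lnot a \land \lnot \lnot \lnot b \land \lnot d \land \lnot \lnot a) \lor e   [De Morgan]
≡ (a \land \lnot \lnot \lnot b \land \lnot d \land \lnot \lnot a) \lor e   [double negation]
≡ (a \land \lnot b \land \lnot d \land \lnot \lnot a) \lor e   [double negation]
≡ (a \land \lnot b \land \lnot d \land a) \lor e   [double negation]
≡ (a \lor e) \land (\lnot b \lor e) \land (\lnot d \lor e) \land (a \lor e)   [distribute \lor over \land]
≡ (a \lor e) \land (\lnot b \lor e) \land (\lnot d \lor e)   [simplify]

(a \lor e) \land (\lnot b \lor e) \land (\lnot d \lor e)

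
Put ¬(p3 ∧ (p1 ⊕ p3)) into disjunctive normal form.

¬p3 ∨ (p3 ∧ p1)

¬(p3 ∧ (p1 ⊕ p3))
= ¬(p3 ∧ ((p1 ∧ ¬p3) ∨ (¬p1 ∧ p3)))   [expand ⊕]
= ¬p3 ∨ ¬((p1 ∧ ¬p3) ∨ (¬p1 ∧ p3))   [De Morgan]
= ¬p3 ∨ (¬(p1 ∧ ¬p3) ∧ ¬(¬p1 ∧ p3))   [De Morgan]
= ¬p3 ∨ ((¬p1 ∨ ¬¬p3) ∧ ¬(¬p1 ∧ p3))   [De Morgan]
= ¬p3 ∨ ((¬p1 ∨ p3) ∧ ¬(¬p1 ∧ p3))   [double negation]
= ¬p3 ∨ ((¬p1 ∨ p3) ∧ (¬¬p1 ∨ ¬p3))   [De Morgan]
= ¬p3 ∨ ((¬p1 ∨ p3) ∧ (p1 ∨ ¬p3))   [double negation]
= ¬p3 ∨ (¬p1 ∧ p1) ∨ (¬p1 ∧ ¬p3) ∨ (p3 ∧ p1) ∨ (p3 ∧ ¬p3)   [distribute ∧ over ∨]
= ¬p3 ∨ (p3 ∧ p1)   [simplify]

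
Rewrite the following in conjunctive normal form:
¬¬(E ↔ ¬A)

¬¬(E ↔ ¬A)
≡ ¬¬((E → ¬A) ∧ (¬A → E))   (eliminate ↔)
≡ ¬¬((¬E ∨ ¬A) ∧ (¬A → E))   (eliminate →)
≡ ¬¬((¬E ∨ ¬A) ∧ (¬¬A ∨ E))   (eliminate →)
≡ (¬E ∨ ¬A) ∧ (¬¬A ∨ E)   (double negation)
≡ (¬E ∨ ¬A) ∧ (A ∨ E)   (double negation)

(¬E ∨ ¬A) ∧ (A ∨ E)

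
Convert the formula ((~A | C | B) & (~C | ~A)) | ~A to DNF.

~A | (B & ~C)

((~A | C | B) & (~C | ~A)) | ~A
≡ (~A & ~C) | (~A & ~A) | (C & ~C) | (C & ~A) | (B & ~C) | (B & ~A) | ~A   — distribute & over |
≡ ~A | (B & ~C)   — simplify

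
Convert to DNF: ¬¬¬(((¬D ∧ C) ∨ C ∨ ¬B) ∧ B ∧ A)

(¬C ∧ B) ∨ ¬B ∨ ¬A

¬¬¬(((¬D ∧ C) ∨ C ∨ ¬B) ∧ B ∧ A)
≡ ¬(((¬D ∧ C) ∨ C ∨ ¬B) ∧ B ∧ A)   [double negation]
≡ ¬((¬D ∧ C) ∨ C ∨ ¬B) ∨ ¬B ∨ ¬A   [De Morgan]
≡ (¬(¬D ∧ C) ∧ ¬C ∧ ¬¬B) ∨ ¬B ∨ ¬A   [De Morgan]
≡ ((¬¬D ∨ ¬C) ∧ ¬C ∧ ¬¬B) ∨ ¬B ∨ ¬A   [De Morgan]
≡ ((D ∨ ¬C) ∧ ¬C ∧ ¬¬B) ∨ ¬B ∨ ¬A   [double negation]
≡ ((D ∨ ¬C) ∧ ¬C ∧ B) ∨ ¬B ∨ ¬A   [double negation]
≡ (D ∧ ¬C ∧ B) ∨ (¬C ∧ ¬C ∧ B) ∨ ¬B ∨ ¬A   [distribute ∧ over ∨]
≡ (¬C ∧ B) ∨ ¬B ∨ ¬A   [simplify]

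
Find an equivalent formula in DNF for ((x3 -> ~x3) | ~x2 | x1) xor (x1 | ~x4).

(~x3 & ~x1 & x4) | (~x2 & ~x1 & x4) | (x3 & x2 & ~x1 & ~x4)

((x3 -> ~x3) | ~x2 | x1) xor (x1 | ~x4)
⇔ (((x3 -> ~x3) | ~x2 | x1) & ~(x1 | ~x4)) | (~((x3 -> ~x3) | ~x2 | x1) & (x1 | ~x4))   [expand xor]
⇔ ((~x3 | ~x3 | ~x2 | x1) & ~(x1 | ~x4)) | (~((x3 -> ~x3) | ~x2 | x1) & (x1 | ~x4))   [eliminate ->]
⇔ ((~x3 | ~x3 | ~x2 | x1) & ~(x1 | ~x4)) | (~(~x3 | ~x3 | ~x2 | x1) & (x1 | ~x4))   [eliminate ->]
⇔ ((~x3 | ~x3 | ~x2 | x1) & ~x1 & ~~x4) | (~(~x3 | ~x3 | ~x2 | x1) & (x1 | ~x4))   [De Morgan]
⇔ ((~x3 | ~x3 | ~x2 | x1) & ~x1 & x4) | (~(~x3 | ~x3 | ~x2 | x1) & (x1 | ~x4))   [double negation]
⇔ ((~x3 | ~x3 | ~x2 | x1) & ~x1 & x4) | (~~x3 & ~~x3 & ~~x2 & ~x1 & (x1 | ~x4))   [De Morgan]
⇔ ((~x3 | ~x3 | ~x2 | x1) & ~x1 & x4) | (x3 & ~~x3 & ~~x2 & ~x1 & (x1 | ~x4))   [double negation]
⇔ ((~x3 | ~x3 | ~x2 | x1) & ~x1 & x4) | (x3 & x3 & ~~x2 & ~x1 & (x1 | ~x4))   [double negation]
⇔ ((~x3 | ~x3 | ~x2 | x1) & ~x1 & x4) | (x3 & x3 & x2 & ~x1 & (x1 | ~x4))   [double negation]
⇔ (~x3 & ~x1 & x4) | (~x3 & ~x1 & x4) | (~x2 & ~x1 & x4) | (x1 & ~x1 & x4) | (x3 & x3 & x2 & ~x1 & x1) | (x3 & x3 & x2 & ~x1 & ~x4)   [distribute & over |]
⇔ (~x3 & ~x1 & x4) | (~x2 & ~x1 & x4) | (x3 & x2 & ~x1 & ~x4)   [simplify]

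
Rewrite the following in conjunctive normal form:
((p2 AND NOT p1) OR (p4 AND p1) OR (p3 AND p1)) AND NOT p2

(p2 OR p4 OR p3) AND (p2 OR p1) AND (NOT p1 OR p4 OR p3) AND NOT p2

((p2 AND NOT p1) OR (p4 AND p1) OR (p3 AND p1)) AND NOT p2
≡ (p2 OR p4 OR p3) AND (p2 OR p4 OR p1) AND (p2 OR p1 OR p3) AND (p2 OR p1 OR p1) AND (NOT p1 OR p4 OR p3) AND (NOT p1 OR p4 OR p1) AND (NOT p1 OR p1 OR p3) AND (NOT p1 OR p1 OR p1) AND NOT p2   (distribute OR over AND)
≡ (p2 OR p4 OR p3) AND (p2 OR p1) AND (NOT p1 OR p4 OR p3) AND NOT p2   (simplify)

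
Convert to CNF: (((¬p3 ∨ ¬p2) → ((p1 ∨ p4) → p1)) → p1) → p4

¬p1 ∨ p4

(((¬p3 ∨ ¬p2) → ((p1 ∨ p4) → p1)) → p1) → p4
≡ ¬(((¬p3 ∨ ¬p2) → ((p1 ∨ p4) → p1)) → p1) ∨ p4   (eliminate →)
≡ ¬(¬((¬p3 ∨ ¬p2) → ((p1 ∨ p4) → p1)) ∨ p1) ∨ p4   (eliminate →)
≡ ¬(¬(¬(¬p3 ∨ ¬p2) ∨ ((p1 ∨ p4) → p1)) ∨ p1) ∨ p4   (eliminate →)
≡ ¬(¬(¬(¬p3 ∨ ¬p2) ∨ ¬(p1 ∨ p4) ∨ p1) ∨ p1) ∨ p4   (eliminate →)
≡ (¬¬(¬(¬p3 ∨ ¬p2) ∨ ¬(p1 ∨ p4) ∨ p1) ∧ ¬p1) ∨ p4   (De Morgan)
≡ ((¬(¬p3 ∨ ¬p2) ∨ ¬(p1 ∨ p4) ∨ p1) ∧ ¬p1) ∨ p4   (double negation)
≡ (((¬¬p3 ∧ ¬¬p2) ∨ ¬(p1 ∨ p4) ∨ p1) ∧ ¬p1) ∨ p4   (De Morgan)
≡ (((p3 ∧ ¬¬p2) ∨ ¬(p1 ∨ p4) ∨ p1) ∧ ¬p1) ∨ p4   (double negation)
≡ (((p3 ∧ p2) ∨ ¬(p1 ∨ p4) ∨ p1) ∧ ¬p1) ∨ p4   (double negation)
≡ (((p3 ∧ p2) ∨ (¬p1 ∧ ¬p4) ∨ p1) ∧ ¬p1) ∨ p4   (De Morgan)
≡ (p3 ∨ ¬p1 ∨ p1 ∨ p4) ∧ (p3 ∨ ¬p4 ∨ p1 ∨ p4) ∧ (p2 ∨ ¬p1 ∨ p1 ∨ p4) ∧ (p2 ∨ ¬p4 ∨ p1 ∨ p4) ∧ (¬p1 ∨ p4)   (distribute ∨ over ∧)
≡ ¬p1 ∨ p4   (simplify)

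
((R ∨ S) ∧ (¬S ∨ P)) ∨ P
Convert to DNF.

(R ∧ ¬S) ∨ P

((R ∨ S) ∧ (¬S ∨ P)) ∨ P
⇔ (R ∧ ¬S) ∨ (R ∧ P) ∨ (S ∧ ¬S) ∨ (S ∧ P) ∨ P   — distribute ∧ over ∨
⇔ (R ∧ ¬S) ∨ P   — simplify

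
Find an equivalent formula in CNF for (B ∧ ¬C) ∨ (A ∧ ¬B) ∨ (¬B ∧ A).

(B ∧ ¬C) ∨ (A ∧ ¬B) ∨ (¬B ∧ A)
= (B ∨ A ∨ ¬B) ∧ (B ∨ A ∨ A) ∧ (B ∨ ¬B ∨ ¬B) ∧ (B ∨ ¬B ∨ A) ∧ (¬C ∨ A ∨ ¬B) ∧ (¬C ∨ A ∨ A) ∧ (¬C ∨ ¬B ∨ ¬B) ∧ (¬C ∨ ¬B ∨ A)   — distribute ∨ over ∧
= (B ∨ A) ∧ (¬C ∨ A) ∧ (¬C ∨ ¬B)   — simplify

(B ∨ A) ∧ (¬C ∨ A) ∧ (¬C ∨ ¬B)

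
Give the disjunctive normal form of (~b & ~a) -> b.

b | a

(~b & ~a) -> b
= ~(~b & ~a) | b   [eliminate ->]
= ~~b | ~~a | b   [De Morgan]
= b | ~~a | b   [double negation]
= b | a | b   [double negation]
= b | a   [simplify]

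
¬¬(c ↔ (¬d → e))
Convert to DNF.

¬¬(c ↔ (¬d → e))
= ¬¬((c → (¬d → e)) ∧ ((¬d → e) → c))   [eliminate ↔]
= ¬¬((¬c ∨ (¬d → e)) ∧ ((¬d → e) → c))   [eliminate →]
= ¬¬((¬c ∨ ¬¬d ∨ e) ∧ ((¬d → e) → c))   [eliminate →]
= ¬¬((¬c ∨ ¬¬d ∨ e) ∧ (¬(¬d → e) ∨ c))   [eliminate →]
= ¬¬((¬c ∨ ¬¬d ∨ e) ∧ (¬(¬¬d ∨ e) ∨ c))   [eliminate →]
= (¬c ∨ ¬¬d ∨ e) ∧ (¬(¬¬d ∨ e) ∨ c)   [double negation]
= (¬c ∨ d ∨ e) ∧ (¬(¬¬d ∨ e) ∨ c)   [double negation]
= (¬c ∨ d ∨ e) ∧ ((¬¬¬d ∧ ¬e) ∨ c)   [De Morgan]
= (¬c ∨ d ∨ e) ∧ ((¬d ∧ ¬e) ∨ c)   [double negation]
= (¬c ∧ ¬d ∧ ¬e) ∨ (¬c ∧ c) ∨ (d ∧ ¬d ∧ ¬e) ∨ (d ∧ c) ∨ (e ∧ ¬d ∧ ¬e) ∨ (e ∧ c)   [distribute ∧ over ∨]
= (¬c ∧ ¬d ∧ ¬e) ∨ (d ∧ c) ∨ (e ∧ c)   [simplify]

(¬c ∧ ¬d ∧ ¬e) ∨ (d ∧ c) ∨ (e ∧ c)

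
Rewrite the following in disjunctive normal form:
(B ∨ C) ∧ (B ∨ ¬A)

(B ∨ C) ∧ (B ∨ ¬A)
= (B ∧ B) ∨ (B ∧ ¬A) ∨ (C ∧ B) ∨ (C ∧ ¬A)   — distribute ∧ over ∨
= B ∨ (C ∧ ¬A)   — simplify

B ∨ (C ∧ ¬A)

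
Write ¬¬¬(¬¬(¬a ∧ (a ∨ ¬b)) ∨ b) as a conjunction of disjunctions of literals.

¬¬¬(¬¬(¬a ∧ (a ∨ ¬b)) ∨ b)
= ¬(¬¬(¬a ∧ (a ∨ ¬b)) ∨ b)
= ¬¬¬(¬a ∧ (a ∨ ¬b)) ∧ ¬b
= ¬(¬a ∧ (a ∨ ¬b)) ∧ ¬b
= (¬¬a ∨ ¬(a ∨ ¬b)) ∧ ¬b
= (a ∨ ¬(a ∨ ¬b)) ∧ ¬b
= (a ∨ (¬a ∧ ¬¬b)) ∧ ¬b
= (a ∨ (¬a ∧ b)) ∧ ¬b
= (a ∨ ¬a) ∧ (a ∨ b) ∧ ¬b
= (a ∨ b) ∧ ¬b

(a ∨ b) ∧ ¬b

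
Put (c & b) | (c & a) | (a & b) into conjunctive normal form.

(c & b) | (c & a) | (a & b)
≡ (c | c | a) & (c | c | b) & (c | a | a) & (c | a | b) & (b | c | a) & (b | c | b) & (b | a | a) & (b | a | b)   (distribute | over &)
≡ (c | a) & (c | b) & (b | a)   (simplify)

(c | a) & (c | b) & (b | a)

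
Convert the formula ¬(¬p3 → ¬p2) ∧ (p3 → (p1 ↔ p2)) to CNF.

¬(¬p3 → ¬p2) ∧ (p3 → (p1 ↔ p2))
≡ ¬(¬¬p3 ∨ ¬p2) ∧ (p3 → (p1 ↔ p2))   (eliminate →)
≡ ¬(¬¬p3 ∨ ¬p2) ∧ (¬p3 ∨ (p1 ↔ p2))   (eliminate →)
≡ ¬(¬¬p3 ∨ ¬p2) ∧ (¬p3 ∨ ((p1 → p2) ∧ (p2 → p1)))   (eliminate ↔)
≡ ¬(¬¬p3 ∨ ¬p2) ∧ (¬p3 ∨ ((¬p1 ∨ p2) ∧ (p2 → p1)))   (eliminate →)
≡ ¬(¬¬p3 ∨ ¬p2) ∧ (¬p3 ∨ ((¬p1 ∨ p2) ∧ (¬p2 ∨ p1)))   (eliminate →)
≡ ¬¬¬p3 ∧ ¬¬p2 ∧ (¬p3 ∨ ((¬p1 ∨ p2) ∧ (¬p2 ∨ p1)))   (De Morgan)
≡ ¬p3 ∧ ¬¬p2 ∧ (¬p3 ∨ ((¬p1 ∨ p2) ∧ (¬p2 ∨ p1)))   (double negation)
≡ ¬p3 ∧ p2 ∧ (¬p3 ∨ ((¬p1 ∨ p2) ∧ (¬p2 ∨ p1)))   (double negation)
≡ ¬p3 ∧ p2 ∧ (¬p3 ∨ ¬p1 ∨ p2) ∧ (¬p3 ∨ ¬p2 ∨ p1)   (distribute ∨ over ∧)
≡ ¬p3 ∧ p2   (simplify)

¬p3 ∧ p2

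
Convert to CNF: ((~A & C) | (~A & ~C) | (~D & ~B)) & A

(~A | ~D) & (~A | ~B) & A

((~A & C) | (~A & ~C) | (~D & ~B)) & A
= (~A | ~A | ~D) & (~A | ~A | ~B) & (~A | ~C | ~D) & (~A | ~C | ~B) & (C | ~A | ~D) & (C | ~A | ~B) & (C | ~C | ~D) & (C | ~C | ~B) & A   [distribute | over &]
= (~A | ~D) & (~A | ~B) & A   [simplify]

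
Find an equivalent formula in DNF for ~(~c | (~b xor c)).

c & ~b

~(~c | (~b xor c))
≡ ~(~c | (~b & ~c) | (~~b & c))   [expand xor]
≡ ~~c & ~(~b & ~c) & ~(~~b & c)   [De Morgan]
≡ c & ~(~b & ~c) & ~(~~b & c)   [double negation]
≡ c & (~~b | ~~c) & ~(~~b & c)   [De Morgan]
≡ c & (b | ~~c) & ~(~~b & c)   [double negation]
≡ c & (b | c) & ~(~~b & c)   [double negation]
≡ c & (b | c) & (~~~b | ~c)   [De Morgan]
≡ c & (b | c) & (~b | ~c)   [double negation]
≡ (c & b & ~b) | (c & b & ~c) | (c & c & ~b) | (c & c & ~c)   [distribute & over |]
≡ c & ~b   [simplify]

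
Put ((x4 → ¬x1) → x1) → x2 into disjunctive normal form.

¬x1 ∨ x2

((x4 → ¬x1) → x1) → x2
⇔ ¬((x4 → ¬x1) → x1) ∨ x2   [eliminate →]
⇔ ¬(¬(x4 → ¬x1) ∨ x1) ∨ x2   [eliminate →]
⇔ ¬(¬(¬x4 ∨ ¬x1) ∨ x1) ∨ x2   [eliminate →]
⇔ (¬¬(¬x4 ∨ ¬x1) ∧ ¬x1) ∨ x2   [De Morgan]
⇔ ((¬x4 ∨ ¬x1) ∧ ¬x1) ∨ x2   [double negation]
⇔ (¬x4 ∧ ¬x1) ∨ (¬x1 ∧ ¬x1) ∨ x2   [distribute ∧ over ∨]
⇔ ¬x1 ∨ x2   [simplify]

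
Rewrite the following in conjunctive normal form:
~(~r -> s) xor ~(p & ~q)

~(~r -> s) xor ~(p & ~q)
≡ (~(~r -> s) | ~(p & ~q)) & ~(~(~r -> s) & ~(p & ~q))   [expand xor]
≡ (~(~~r | s) | ~(p & ~q)) & ~(~(~r -> s) & ~(p & ~q))   [eliminate ->]
≡ (~(~~r | s) | ~(p & ~q)) & ~(~(~~r | s) & ~(p & ~q))   [eliminate ->]
≡ ((~~~r & ~s) | ~(p & ~q)) & ~(~(~~r | s) & ~(p & ~q))   [De Morgan]
≡ ((~r & ~s) | ~(p & ~q)) & ~(~(~~r | s) & ~(p & ~q))   [double negation]
≡ ((~r & ~s) | ~p | ~~q) & ~(~(~~r | s) & ~(p & ~q))   [De Morgan]
≡ ((~r & ~s) | ~p | q) & ~(~(~~r | s) & ~(p & ~q))   [double negation]
≡ ((~r & ~s) | ~p | q) & (~~(~~r | s) | ~~(p & ~q))   [De Morgan]
≡ ((~r & ~s) | ~p | q) & (~~r | s | ~~(p & ~q))   [double negation]
≡ ((~r & ~s) | ~p | q) & (r | s | ~~(p & ~q))   [double negation]
≡ ((~r & ~s) | ~p | q) & (r | s | (p & ~q))   [double negation]
≡ (~r | ~p | q) & (~s | ~p | q) & (r | s | p) & (r | s | ~q)   [distribute | over &]

(~r | ~p | q) & (~s | ~p | q) & (r | s | p) & (r | s | ~q)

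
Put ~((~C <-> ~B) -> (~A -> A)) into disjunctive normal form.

~((~C <-> ~B) -> (~A -> A))
≡ ~(~(~C <-> ~B) | (~A -> A))   [eliminate ->]
≡ ~(~((~C -> ~B) & (~B -> ~C)) | (~A -> A))   [eliminate <->]
≡ ~(~((~~C | ~B) & (~B -> ~C)) | (~A -> A))   [eliminate ->]
≡ ~(~((~~C | ~B) & (~~B | ~C)) | (~A -> A))   [eliminate ->]
≡ ~(~((~~C | ~B) & (~~B | ~C)) | ~~A | A)   [eliminate ->]
≡ ~~((~~C | ~B) & (~~B | ~C)) & ~~~A & ~A   [De Morgan]
≡ (~~C | ~B) & (~~B | ~C) & ~~~A & ~A   [double negation]
≡ (C | ~B) & (~~B | ~C) & ~~~A & ~A   [double negation]
≡ (C | ~B) & (B | ~C) & ~~~A & ~A   [double negation]
≡ (C | ~B) & (B | ~C) & ~A & ~A   [double negation]
≡ (C & B & ~A & ~A) | (C & ~C & ~A & ~A) | (~B & B & ~A & ~A) | (~B & ~C & ~A & ~A)   [distribute & over |]
≡ (C & B & ~A) | (~B & ~C & ~A)   [simplify]

(C & B & ~A) | (~B & ~C & ~A)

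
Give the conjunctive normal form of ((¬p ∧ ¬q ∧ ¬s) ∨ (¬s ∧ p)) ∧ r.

(¬q ∨ p) ∧ ¬s ∧ r

((¬p ∧ ¬q ∧ ¬s) ∨ (¬s ∧ p)) ∧ r
≡ (¬p ∨ ¬s) ∧ (¬p ∨ p) ∧ (¬q ∨ ¬s) ∧ (¬q ∨ p) ∧ (¬s ∨ ¬s) ∧ (¬s ∨ p) ∧ r
≡ (¬q ∨ p) ∧ ¬s ∧ r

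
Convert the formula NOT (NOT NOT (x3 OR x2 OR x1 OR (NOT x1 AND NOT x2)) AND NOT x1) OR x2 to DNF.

NOT (NOT NOT (x3 OR x2 OR x1 OR (NOT x1 AND NOT x2)) AND NOT x1) OR x2
= NOT NOT NOT (x3 OR x2 OR x1 OR (NOT x1 AND NOT x2)) OR NOT NOT x1 OR x2
= NOT (x3 OR x2 OR x1 OR (NOT x1 AND NOT x2)) OR NOT NOT x1 OR x2
= (NOT x3 AND NOT x2 AND NOT x1 AND NOT (NOT x1 AND NOT x2)) OR NOT NOT x1 OR x2
= (NOT x3 AND NOT x2 AND NOT x1 AND (NOT NOT x1 OR NOT NOT x2)) OR NOT NOT x1 OR x2
= (NOT x3 AND NOT x2 AND NOT x1 AND (x1 OR NOT NOT x2)) OR NOT NOT x1 OR x2
= (NOT x3 AND NOT x2 AND NOT x1 AND (x1 OR x2)) OR NOT NOT x1 OR x2
= (NOT x3 AND NOT x2 AND NOT x1 AND (x1 OR x2)) OR x1 OR x2
= (NOT x3 AND NOT x2 AND NOT x1 AND x1) OR (NOT x3 AND NOT x2 AND NOT x1 AND x2) OR x1 OR x2
= x1 OR x2

x1 OR x2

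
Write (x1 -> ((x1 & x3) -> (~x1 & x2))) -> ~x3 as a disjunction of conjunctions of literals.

(x1 & x3) | ~x3

(x1 -> ((x1 & x3) -> (~x1 & x2))) -> ~x3
≡ ~(x1 -> ((x1 & x3) -> (~x1 & x2))) | ~x3   [eliminate ->]
≡ ~(~x1 | ((x1 & x3) -> (~x1 & x2))) | ~x3   [eliminate ->]
≡ ~(~x1 | ~(x1 & x3) | (~x1 & x2)) | ~x3   [eliminate ->]
≡ (~~x1 & ~~(x1 & x3) & ~(~x1 & x2)) | ~x3   [De Morgan]
≡ (x1 & ~~(x1 & x3) & ~(~x1 & x2)) | ~x3   [double negation]
≡ (x1 & x1 & x3 & ~(~x1 & x2)) | ~x3   [double negation]
≡ (x1 & x1 & x3 & (~~x1 | ~x2)) | ~x3   [De Morgan]
≡ (x1 & x1 & x3 & (x1 | ~x2)) | ~x3   [double negation]
≡ (x1 & x1 & x3 & x1) | (x1 & x1 & x3 & ~x2) | ~x3   [distribute & over |]
≡ (x1 & x3) | ~x3   [simplify]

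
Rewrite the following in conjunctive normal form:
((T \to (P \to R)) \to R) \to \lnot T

((T \to (P \to R)) \to R) \to \lnot T
≡ \lnot ((T \to (P \to R)) \to R) \lor \lnot T   [eliminate \to]
≡ \lnot (\lnot (T \to (P \to R)) \lor R) \lor \lnot T   [eliminate \to]
≡ \lnot (\lnot (\lnot T \lor (P \to R)) \lor R) \lor \lnot T   [eliminate \to]
≡ \lnot (\lnot (\lnot T \lor \lnot P \lor R) \lor R) \lor \lnot T   [eliminate \to]
≡ (\lnot \lnot (\lnot T \lor \lnot P \lor R) \land \lnot R) \lor \lnot T   [De Morgan]
≡ ((\lnot T \lor \lnot P \lor R) \land \lnot R) \lor \lnot T   [double negation]
≡ (\lnot T \lor \lnot P \lor R \lor \lnot T) \land (\lnot R \lor \lnot T)   [distribute \lor over \land]
≡ (\lnot T \lor \lnot P \lor R) \land (\lnot R \lor \lnot T)   [simplify]

(\lnot T \lor \lnot P \lor R) \land (\lnot R \lor \lnot T)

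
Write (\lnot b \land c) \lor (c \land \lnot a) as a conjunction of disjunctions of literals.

(\lnot b \lor \lnot a) \land c

(\lnot b \land c) \lor (c \land \lnot a)
≡ (\lnot b \lor c) \land (\lnot b \lor \lnot a) \land (c \lor c) \land (c \lor \lnot a)
≡ (\lnot b \lor \lnot a) \land c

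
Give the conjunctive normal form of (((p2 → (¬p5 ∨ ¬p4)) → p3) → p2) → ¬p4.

(((p2 → (¬p5 ∨ ¬p4)) → p3) → p2) → ¬p4
≡ ¬(((p2 → (¬p5 ∨ ¬p4)) → p3) → p2) ∨ ¬p4   (eliminate →)
≡ ¬(¬((p2 → (¬p5 ∨ ¬p4)) → p3) ∨ p2) ∨ ¬p4   (eliminate →)
≡ ¬(¬(¬(p2 → (¬p5 ∨ ¬p4)) ∨ p3) ∨ p2) ∨ ¬p4   (eliminate →)
≡ ¬(¬(¬(¬p2 ∨ ¬p5 ∨ ¬p4) ∨ p3) ∨ p2) ∨ ¬p4   (eliminate →)
≡ (¬¬(¬(¬p2 ∨ ¬p5 ∨ ¬p4) ∨ p3) ∧ ¬p2) ∨ ¬p4   (De Morgan)
≡ ((¬(¬p2 ∨ ¬p5 ∨ ¬p4) ∨ p3) ∧ ¬p2) ∨ ¬p4   (double negation)
≡ (((¬¬p2 ∧ ¬¬p5 ∧ ¬¬p4) ∨ p3) ∧ ¬p2) ∨ ¬p4   (De Morgan)
≡ (((p2 ∧ ¬¬p5 ∧ ¬¬p4) ∨ p3) ∧ ¬p2) ∨ ¬p4   (double negation)
≡ (((p2 ∧ p5 ∧ ¬¬p4) ∨ p3) ∧ ¬p2) ∨ ¬p4   (double negation)
≡ (((p2 ∧ p5 ∧ p4) ∨ p3) ∧ ¬p2) ∨ ¬p4   (double negation)
≡ (p2 ∨ p3 ∨ ¬p4) ∧ (p5 ∨ p3 ∨ ¬p4) ∧ (p4 ∨ p3 ∨ ¬p4) ∧ (¬p2 ∨ ¬p4)   (distribute ∨ over ∧)
≡ (p2 ∨ p3 ∨ ¬p4) ∧ (p5 ∨ p3 ∨ ¬p4) ∧ (¬p2 ∨ ¬p4)   (simplify)

(p2 ∨ p3 ∨ ¬p4) ∧ (p5 ∨ p3 ∨ ¬p4) ∧ (¬p2 ∨ ¬p4)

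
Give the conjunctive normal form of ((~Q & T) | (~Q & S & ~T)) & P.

((~Q & T) | (~Q & S & ~T)) & P
= (~Q | ~Q) & (~Q | S) & (~Q | ~T) & (T | ~Q) & (T | S) & (T | ~T) & P   [distribute | over &]
= ~Q & (T | S) & P   [simplify]

~Q & (T | S) & P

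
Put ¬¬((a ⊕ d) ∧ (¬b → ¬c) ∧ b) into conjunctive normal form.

¬¬((a ⊕ d) ∧ (¬b → ¬c) ∧ b)
≡ ¬¬((a ∨ d) ∧ ¬(a ∧ d) ∧ (¬b → ¬c) ∧ b)   [expand ⊕]
≡ ¬¬((a ∨ d) ∧ ¬(a ∧ d) ∧ (¬¬b ∨ ¬c) ∧ b)   [eliminate →]
≡ (a ∨ d) ∧ ¬(a ∧ d) ∧ (¬¬b ∨ ¬c) ∧ b   [double negation]
≡ (a ∨ d) ∧ (¬a ∨ ¬d) ∧ (¬¬b ∨ ¬c) ∧ b   [De Morgan]
≡ (a ∨ d) ∧ (¬a ∨ ¬d) ∧ (b ∨ ¬c) ∧ b   [double negation]
≡ (a ∨ d) ∧ (¬a ∨ ¬d) ∧ b   [simplify]

(a ∨ d) ∧ (¬a ∨ ¬d) ∧ b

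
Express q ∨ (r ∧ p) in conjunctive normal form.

(q ∨ r) ∧ (q ∨ p)

q ∨ (r ∧ p)
= (q ∨ r) ∧ (q ∨ p)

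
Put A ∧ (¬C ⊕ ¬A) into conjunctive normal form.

A ∧ (¬C ⊕ ¬A)
≡ A ∧ (¬C ∨ ¬A) ∧ ¬(¬C ∧ ¬A)   (expand ⊕)
≡ A ∧ (¬C ∨ ¬A) ∧ (¬¬C ∨ ¬¬A)   (De Morgan)
≡ A ∧ (¬C ∨ ¬A) ∧ (C ∨ ¬¬A)   (double negation)
≡ A ∧ (¬C ∨ ¬A) ∧ (C ∨ A)   (double negation)
≡ A ∧ (¬C ∨ ¬A)   (simplify)

A ∧ (¬C ∨ ¬A)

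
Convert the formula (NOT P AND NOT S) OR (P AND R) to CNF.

(NOT P AND NOT S) OR (P AND R)
= (NOT P OR P) AND (NOT P OR R) AND (NOT S OR P) AND (NOT S OR R)   (distribute OR over AND)
= (NOT P OR R) AND (NOT S OR P) AND (NOT S OR R)   (simplify)

(NOT P OR R) AND (NOT S OR P) AND (NOT S OR R)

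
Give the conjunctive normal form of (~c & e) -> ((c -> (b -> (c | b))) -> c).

(~c & e) -> ((c -> (b -> (c | b))) -> c)
⇔ ~(~c & e) | ((c -> (b -> (c | b))) -> c)   [eliminate ->]
⇔ ~(~c & e) | ~(c -> (b -> (c | b))) | c   [eliminate ->]
⇔ ~(~c & e) | ~(~c | (b -> (c | b))) | c   [eliminate ->]
⇔ ~(~c & e) | ~(~c | ~b | c | b) | c   [eliminate ->]
⇔ ~~c | ~e | ~(~c | ~b | c | b) | c   [De Morgan]
⇔ c | ~e | ~(~c | ~b | c | b) | c   [double negation]
⇔ c | ~e | (~~c & ~~b & ~c & ~b) | c   [De Morgan]
⇔ c | ~e | (c & ~~b & ~c & ~b) | c   [double negation]
⇔ c | ~e | (c & b & ~c & ~b) | c   [double negation]
⇔ (c | ~e | c | c) & (c | ~e | b | c) & (c | ~e | ~c | c) & (c | ~e | ~b | c)   [distribute | over &]
⇔ c | ~e   [simplify]

c | ~e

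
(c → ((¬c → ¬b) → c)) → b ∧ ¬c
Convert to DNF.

(c → ((¬c → ¬b) → c)) → b ∧ ¬c
= ¬(c → ((¬c → ¬b) → c)) ∨ b ∧ ¬c
= ¬(¬c ∨ ((¬c → ¬b) → c)) ∨ b ∧ ¬c
= ¬(¬c ∨ ¬(¬c → ¬b) ∨ c) ∨ b ∧ ¬c
= ¬(¬c ∨ ¬(¬¬c ∨ ¬b) ∨ c) ∨ b ∧ ¬c
= ¬¬c ∧ ¬¬(¬¬c ∨ ¬b) ∧ ¬c ∨ b ∧ ¬c
= c ∧ ¬¬(¬¬c ∨ ¬b) ∧ ¬c ∨ b ∧ ¬c
= c ∧ (¬¬c ∨ ¬b) ∧ ¬c ∨ b ∧ ¬c
= c ∧ (c ∨ ¬b) ∧ ¬c ∨ b ∧ ¬c
= c ∧ c ∧ ¬c ∨ c ∧ ¬b ∧ ¬c ∨ b ∧ ¬c
= b ∧ ¬c

b ∧ ¬c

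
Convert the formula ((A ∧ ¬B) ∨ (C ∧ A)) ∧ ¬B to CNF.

((A ∧ ¬B) ∨ (C ∧ A)) ∧ ¬B
= (A ∨ C) ∧ (A ∨ A) ∧ (¬B ∨ C) ∧ (¬B ∨ A) ∧ ¬B   [distribute ∨ over ∧]
= A ∧ ¬B   [simplify]

A ∧ ¬B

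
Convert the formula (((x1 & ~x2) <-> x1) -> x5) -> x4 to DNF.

(((x1 & ~x2) <-> x1) -> x5) -> x4
≡ ~(((x1 & ~x2) <-> x1) -> x5) | x4   [eliminate ->]
≡ ~(~((x1 & ~x2) <-> x1) | x5) | x4   [eliminate ->]
≡ ~(~(((x1 & ~x2) -> x1) & (x1 -> (x1 & ~x2))) | x5) | x4   [eliminate <->]
≡ ~(~((~(x1 & ~x2) | x1) & (x1 -> (x1 & ~x2))) | x5) | x4   [eliminate ->]
≡ ~(~((~(x1 & ~x2) | x1) & (~x1 | (x1 & ~x2))) | x5) | x4   [eliminate ->]
≡ (~~((~(x1 & ~x2) | x1) & (~x1 | (x1 & ~x2))) & ~x5) | x4   [De Morgan]
≡ ((~(x1 & ~x2) | x1) & (~x1 | (x1 & ~x2)) & ~x5) | x4   [double negation]
≡ ((~x1 | ~~x2 | x1) & (~x1 | (x1 & ~x2)) & ~x5) | x4   [De Morgan]
≡ ((~x1 | x2 | x1) & (~x1 | (x1 & ~x2)) & ~x5) | x4   [double negation]
≡ (~x1 & ~x1 & ~x5) | (~x1 & x1 & ~x2 & ~x5) | (x2 & ~x1 & ~x5) | (x2 & x1 & ~x2 & ~x5) | (x1 & ~x1 & ~x5) | (x1 & x1 & ~x2 & ~x5) | x4   [distribute & over |]
≡ (~x1 & ~x5) | (x1 & ~x2 & ~x5) | x4   [simplify]

(~x1 & ~x5) | (x1 & ~x2 & ~x5) | x4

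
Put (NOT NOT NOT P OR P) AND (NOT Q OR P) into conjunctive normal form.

NOT Q OR P

(NOT NOT NOT P OR P) AND (NOT Q OR P)
≡ (NOT P OR P) AND (NOT Q OR P)   [double negation]
≡ NOT Q OR P   [simplify]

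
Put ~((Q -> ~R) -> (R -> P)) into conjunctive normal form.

~((Q -> ~R) -> (R -> P))
≡ ~(~(Q -> ~R) | (R -> P))   (eliminate ->)
≡ ~(~(~Q | ~R) | (R -> P))   (eliminate ->)
≡ ~(~(~Q | ~R) | ~R | P)   (eliminate ->)
≡ ~~(~Q | ~R) & ~~R & ~P   (De Morgan)
≡ (~Q | ~R) & ~~R & ~P   (double negation)
≡ (~Q | ~R) & R & ~P   (double negation)

(~Q | ~R) & R & ~P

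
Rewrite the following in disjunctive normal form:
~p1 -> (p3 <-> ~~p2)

p1 | (~p3 & ~p2) | (p2 & p3)

~p1 -> (p3 <-> ~~p2)
≡ ~~p1 | (p3 <-> ~~p2)   — eliminate ->
≡ ~~p1 | ((p3 -> ~~p2) & (~~p2 -> p3))   — eliminate <->
≡ ~~p1 | ((~p3 | ~~p2) & (~~p2 -> p3))   — eliminate ->
≡ ~~p1 | ((~p3 | ~~p2) & (~~~p2 | p3))   — eliminate ->
≡ p1 | ((~p3 | ~~p2) & (~~~p2 | p3))   — double negation
≡ p1 | ((~p3 | p2) & (~~~p2 | p3))   — double negation
≡ p1 | ((~p3 | p2) & (~p2 | p3))   — double negation
≡ p1 | (~p3 & ~p2) | (~p3 & p3) | (p2 & ~p2) | (p2 & p3)   — distribute & over |
≡ p1 | (~p3 & ~p2) | (p2 & p3)   — simplify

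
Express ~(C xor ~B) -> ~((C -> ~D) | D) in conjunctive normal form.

~(C xor ~B) -> ~((C -> ~D) | D)
⇔ ~~(C xor ~B) | ~((C -> ~D) | D)   (eliminate ->)
⇔ ~~((C | ~B) & ~(C & ~B)) | ~((C -> ~D) | D)   (expand xor)
⇔ ~~((C | ~B) & ~(C & ~B)) | ~(~C | ~D | D)   (eliminate ->)
⇔ ((C | ~B) & ~(C & ~B)) | ~(~C | ~D | D)   (double negation)
⇔ ((C | ~B) & (~C | ~~B)) | ~(~C | ~D | D)   (De Morgan)
⇔ ((C | ~B) & (~C | B)) | ~(~C | ~D | D)   (double negation)
⇔ ((C | ~B) & (~C | B)) | (~~C & ~~D & ~D)   (De Morgan)
⇔ ((C | ~B) & (~C | B)) | (C & ~~D & ~D)   (double negation)
⇔ ((C | ~B) & (~C | B)) | (C & D & ~D)   (double negation)
⇔ (C | ~B | C) & (C | ~B | D) & (C | ~B | ~D) & (~C | B | C) & (~C | B | D) & (~C | B | ~D)   (distribute | over &)
⇔ (C | ~B) & (~C | B | D) & (~C | B | ~D)   (simplify)

(C | ~B) & (~C | B | D) & (~C | B | ~D)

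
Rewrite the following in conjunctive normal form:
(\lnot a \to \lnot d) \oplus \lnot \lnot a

(\lnot a \to \lnot d) \oplus \lnot \lnot a
⇔ ((\lnot a \to \lnot d) \lor \lnot \lnot a) \land \lnot ((\lnot a \to \lnot d) \land \lnot \lnot a)   [expand \oplus]
⇔ (\lnot \lnot a \lor \lnot d \lor \lnot \lnot a) \land \lnot ((\lnot a \to \lnot d) \land \lnot \lnot a)   [eliminate \to]
⇔ (\lnot \lnot a \lor \lnot d \lor \lnot \lnot a) \land \lnot ((\lnot \lnot a \lor \lnot d) \land \lnot \lnot a)   [eliminate \to]
⇔ (a \lor \lnot d \lor \lnot \lnot a) \land \lnot ((\lnot \lnot a \lor \lnot d) \land \lnot \lnot a)   [double negation]
⇔ (a \lor \lnot d \lor a) \land \lnot ((\lnot \lnot a \lor \lnot d) \land \lnot \lnot a)   [double negation]
⇔ (a \lor \lnot d \lor a) \land (\lnot (\lnot \lnot a \lor \lnot d) \lor \lnot \lnot \lnot a)   [De Morgan]
⇔ (a \lor \lnot d \lor a) \land ((\lnot \lnot \lnot a \land \lnot \lnot d) \lor \lnot \lnot \lnot a)   [De Morgan]
⇔ (a \lor \lnot d \lor a) \land ((\lnot a \land \lnot \lnot d) \lor \lnot \lnot \lnot a)   [double negation]
⇔ (a \lor \lnot d \lor a) \land ((\lnot a \land d) \lor \lnot \lnot \lnot a)   [double negation]
⇔ (a \lor \lnot d \lor a) \land ((\lnot a \land d) \lor \lnot a)   [double negation]
⇔ (a \lor \lnot d \lor a) \land (\lnot a \lor \lnot a) \land (d \lor \lnot a)   [distribute \lor over \land]
⇔ (a \lor \lnot d) \land \lnot a   [simplify]

(a \lor \lnot d) \land \lnot a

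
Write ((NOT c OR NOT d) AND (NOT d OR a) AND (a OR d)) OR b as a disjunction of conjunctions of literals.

((NOT c OR NOT d) AND (NOT d OR a) AND (a OR d)) OR b
≡ (NOT c AND NOT d AND a) OR (NOT c AND NOT d AND d) OR (NOT c AND a AND a) OR (NOT c AND a AND d) OR (NOT d AND NOT d AND a) OR (NOT d AND NOT d AND d) OR (NOT d AND a AND a) OR (NOT d AND a AND d) OR b   (distribute AND over OR)
≡ (NOT c AND a) OR (NOT d AND a) OR b   (simplify)

(NOT c AND a) OR (NOT d AND a) OR b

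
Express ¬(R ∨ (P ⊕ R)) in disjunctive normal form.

¬(R ∨ (P ⊕ R))
≡ ¬(R ∨ (P ∧ ¬R) ∨ (¬P ∧ R))   [expand ⊕]
≡ ¬R ∧ ¬(P ∧ ¬R) ∧ ¬(¬P ∧ R)   [De Morgan]
≡ ¬R ∧ (¬P ∨ ¬¬R) ∧ ¬(¬P ∧ R)   [De Morgan]
≡ ¬R ∧ (¬P ∨ R) ∧ ¬(¬P ∧ R)   [double negation]
≡ ¬R ∧ (¬P ∨ R) ∧ (¬¬P ∨ ¬R)   [De Morgan]
≡ ¬R ∧ (¬P ∨ R) ∧ (P ∨ ¬R)   [double negation]
≡ (¬R ∧ ¬P ∧ P) ∨ (¬R ∧ ¬P ∧ ¬R) ∨ (¬R ∧ R ∧ P) ∨ (¬R ∧ R ∧ ¬R)   [distribute ∧ over ∨]
≡ ¬R ∧ ¬P   [simplify]

¬R ∧ ¬P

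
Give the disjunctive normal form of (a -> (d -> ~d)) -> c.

(a -> (d -> ~d)) -> c
⇔ ~(a -> (d -> ~d)) | c   [eliminate ->]
⇔ ~(~a | (d -> ~d)) | c   [eliminate ->]
⇔ ~(~a | ~d | ~d) | c   [eliminate ->]
⇔ (~~a & ~~d & ~~d) | c   [De Morgan]
⇔ (a & ~~d & ~~d) | c   [double negation]
⇔ (a & d & ~~d) | c   [double negation]
⇔ (a & d & d) | c   [double negation]
⇔ (a & d) | c   [simplify]

(a & d) | c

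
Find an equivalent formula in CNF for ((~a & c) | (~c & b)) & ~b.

((~a & c) | (~c & b)) & ~b
≡ (~a | ~c) & (~a | b) & (c | ~c) & (c | b) & ~b   — distribute | over &
≡ (~a | ~c) & (~a | b) & (c | b) & ~b   — simplify

(~a | ~c) & (~a | b) & (c | b) & ~b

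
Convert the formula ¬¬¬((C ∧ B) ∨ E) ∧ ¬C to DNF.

¬C ∧ ¬E

¬¬¬((C ∧ B) ∨ E) ∧ ¬C
= ¬((C ∧ B) ∨ E) ∧ ¬C   (double negation)
= ¬(C ∧ B) ∧ ¬E ∧ ¬C   (De Morgan)
= (¬C ∨ ¬B) ∧ ¬E ∧ ¬C   (De Morgan)
= (¬C ∧ ¬E ∧ ¬C) ∨ (¬B ∧ ¬E ∧ ¬C)   (distribute ∧ over ∨)
= ¬C ∧ ¬E   (simplify)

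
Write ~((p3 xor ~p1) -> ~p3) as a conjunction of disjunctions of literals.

~((p3 xor ~p1) -> ~p3)
≡ ~(~(p3 xor ~p1) | ~p3)
≡ ~(~((p3 | ~p1) & ~(p3 & ~p1)) | ~p3)
≡ ~~((p3 | ~p1) & ~(p3 & ~p1)) & ~~p3
≡ (p3 | ~p1) & ~(p3 & ~p1) & ~~p3
≡ (p3 | ~p1) & (~p3 | ~~p1) & ~~p3
≡ (p3 | ~p1) & (~p3 | p1) & ~~p3
≡ (p3 | ~p1) & (~p3 | p1) & p3
≡ (~p3 | p1) & p3

(~p3 | p1) & p3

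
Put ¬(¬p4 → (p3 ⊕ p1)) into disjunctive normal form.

¬(¬p4 → (p3 ⊕ p1))
≡ ¬(¬¬p4 ∨ (p3 ⊕ p1))
≡ ¬(¬¬p4 ∨ (p3 ∧ ¬p1) ∨ (¬p3 ∧ p1))
≡ ¬¬¬p4 ∧ ¬(p3 ∧ ¬p1) ∧ ¬(¬p3 ∧ p1)
≡ ¬p4 ∧ ¬(p3 ∧ ¬p1) ∧ ¬(¬p3 ∧ p1)
≡ ¬p4 ∧ (¬p3 ∨ ¬¬p1) ∧ ¬(¬p3 ∧ p1)
≡ ¬p4 ∧ (¬p3 ∨ p1) ∧ ¬(¬p3 ∧ p1)
≡ ¬p4 ∧ (¬p3 ∨ p1) ∧ (¬¬p3 ∨ ¬p1)
≡ ¬p4 ∧ (¬p3 ∨ p1) ∧ (p3 ∨ ¬p1)
≡ (¬p4 ∧ ¬p3 ∧ p3) ∨ (¬p4 ∧ ¬p3 ∧ ¬p1) ∨ (¬p4 ∧ p1 ∧ p3) ∨ (¬p4 ∧ p1 ∧ ¬p1)
≡ (¬p4 ∧ ¬p3 ∧ ¬p1) ∨ (¬p4 ∧ p1 ∧ p3)

(¬p4 ∧ ¬p3 ∧ ¬p1) ∨ (¬p4 ∧ p1 ∧ p3)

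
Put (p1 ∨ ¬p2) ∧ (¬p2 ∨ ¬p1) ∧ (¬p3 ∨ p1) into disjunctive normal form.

(p1 ∨ ¬p2) ∧ (¬p2 ∨ ¬p1) ∧ (¬p3 ∨ p1)
≡ (p1 ∧ ¬p2 ∧ ¬p3) ∨ (p1 ∧ ¬p2 ∧ p1) ∨ (p1 ∧ ¬p1 ∧ ¬p3) ∨ (p1 ∧ ¬p1 ∧ p1) ∨ (¬p2 ∧ ¬p2 ∧ ¬p3) ∨ (¬p2 ∧ ¬p2 ∧ p1) ∨ (¬p2 ∧ ¬p1 ∧ ¬p3) ∨ (¬p2 ∧ ¬p1 ∧ p1)   [distribute ∧ over ∨]
≡ (p1 ∧ ¬p2) ∨ (¬p2 ∧ ¬p3)   [simplify]

(p1 ∧ ¬p2) ∨ (¬p2 ∧ ¬p3)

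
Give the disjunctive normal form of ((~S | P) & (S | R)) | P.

((~S | P) & (S | R)) | P
≡ (~S & S) | (~S & R) | (P & S) | (P & R) | P
≡ (~S & R) | P

(~S & R) | P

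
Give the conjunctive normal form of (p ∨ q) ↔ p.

¬q ∨ p

(p ∨ q) ↔ p
≡ ((p ∨ q) → p) ∧ (p → (p ∨ q))   — eliminate ↔
≡ (¬(p ∨ q) ∨ p) ∧ (p → (p ∨ q))   — eliminate →
≡ (¬(p ∨ q) ∨ p) ∧ (¬p ∨ p ∨ q)   — eliminate →
≡ ((¬p ∧ ¬q) ∨ p) ∧ (¬p ∨ p ∨ q)   — De Morgan
≡ (¬p ∨ p) ∧ (¬q ∨ p) ∧ (¬p ∨ p ∨ q)   — distribute ∨ over ∧
≡ ¬q ∨ p   — simplify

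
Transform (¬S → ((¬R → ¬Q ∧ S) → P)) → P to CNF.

(¬S ∨ P) ∧ (R ∨ ¬Q ∨ P) ∧ (R ∨ S ∨ P)

(¬S → ((¬R → ¬Q ∧ S) → P)) → P
≡ ¬(¬S → ((¬R → ¬Q ∧ S) → P)) ∨ P   [eliminate →]
≡ ¬(¬¬S ∨ ((¬R → ¬Q ∧ S) → P)) ∨ P   [eliminate →]
≡ ¬(¬¬S ∨ ¬(¬R → ¬Q ∧ S) ∨ P) ∨ P   [eliminate →]
≡ ¬(¬¬S ∨ ¬(¬¬R ∨ ¬Q ∧ S) ∨ P) ∨ P   [eliminate →]
≡ ¬¬¬S ∧ ¬¬(¬¬R ∨ ¬Q ∧ S) ∧ ¬P ∨ P   [De Morgan]
≡ ¬S ∧ ¬¬(¬¬R ∨ ¬Q ∧ S) ∧ ¬P ∨ P   [double negation]
≡ ¬S ∧ (¬¬R ∨ ¬Q ∧ S) ∧ ¬P ∨ P   [double negation]
≡ ¬S ∧ (R ∨ ¬Q ∧ S) ∧ ¬P ∨ P   [double negation]
≡ (¬S ∨ P) ∧ (R ∨ ¬Q ∨ P) ∧ (R ∨ S ∨ P) ∧ (¬P ∨ P)   [distribute ∨ over ∧]
≡ (¬S ∨ P) ∧ (R ∨ ¬Q ∨ P) ∧ (R ∨ S ∨ P)   [simplify]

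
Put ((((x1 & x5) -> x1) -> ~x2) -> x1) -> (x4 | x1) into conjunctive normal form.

((((x1 & x5) -> x1) -> ~x2) -> x1) -> (x4 | x1)
= ~((((x1 & x5) -> x1) -> ~x2) -> x1) | x4 | x1   (eliminate ->)
= ~(~(((x1 & x5) -> x1) -> ~x2) | x1) | x4 | x1   (eliminate ->)
= ~(~(~((x1 & x5) -> x1) | ~x2) | x1) | x4 | x1   (eliminate ->)
= ~(~(~(~(x1 & x5) | x1) | ~x2) | x1) | x4 | x1   (eliminate ->)
= (~~(~(~(x1 & x5) | x1) | ~x2) & ~x1) | x4 | x1   (De Morgan)
= ((~(~(x1 & x5) | x1) | ~x2) & ~x1) | x4 | x1   (double negation)
= (((~~(x1 & x5) & ~x1) | ~x2) & ~x1) | x4 | x1   (De Morgan)
= (((x1 & x5 & ~x1) | ~x2) & ~x1) | x4 | x1   (double negation)
= (x1 | ~x2 | x4 | x1) & (x5 | ~x2 | x4 | x1) & (~x1 | ~x2 | x4 | x1) & (~x1 | x4 | x1)   (distribute | over &)
= x1 | ~x2 | x4   (simplify)

x1 | ~x2 | x4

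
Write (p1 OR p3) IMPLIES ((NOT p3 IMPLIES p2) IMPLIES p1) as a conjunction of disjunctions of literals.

NOT p3 OR p1

(p1 OR p3) IMPLIES ((NOT p3 IMPLIES p2) IMPLIES p1)
≡ NOT (p1 OR p3) OR ((NOT p3 IMPLIES p2) IMPLIES p1)   [eliminate IMPLIES]
≡ NOT (p1 OR p3) OR NOT (NOT p3 IMPLIES p2) OR p1   [eliminate IMPLIES]
≡ NOT (p1 OR p3) OR NOT (NOT NOT p3 OR p2) OR p1   [eliminate IMPLIES]
≡ (NOT p1 AND NOT p3) OR NOT (NOT NOT p3 OR p2) OR p1   [De Morgan]
≡ (NOT p1 AND NOT p3) OR (NOT NOT NOT p3 AND NOT p2) OR p1   [De Morgan]
≡ (NOT p1 AND NOT p3) OR (NOT p3 AND NOT p2) OR p1   [double negation]
≡ (NOT p1 OR NOT p3 OR p1) AND (NOT p1 OR NOT p2 OR p1) AND (NOT p3 OR NOT p3 OR p1) AND (NOT p3 OR NOT p2 OR p1)   [distribute OR over AND]
≡ NOT p3 OR p1   [simplify]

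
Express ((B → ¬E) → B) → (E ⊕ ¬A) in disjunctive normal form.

¬B ∨ (E ∧ A) ∨ (¬E ∧ ¬A)

((B → ¬E) → B) → (E ⊕ ¬A)
= ¬((B → ¬E) → B) ∨ (E ⊕ ¬A)   — eliminate →
= ¬(¬(B → ¬E) ∨ B) ∨ (E ⊕ ¬A)   — eliminate →
= ¬(¬(¬B ∨ ¬E) ∨ B) ∨ (E ⊕ ¬A)   — eliminate →
= ¬(¬(¬B ∨ ¬E) ∨ B) ∨ (E ∧ ¬¬A) ∨ (¬E ∧ ¬A)   — expand ⊕
= (¬¬(¬B ∨ ¬E) ∧ ¬B) ∨ (E ∧ ¬¬A) ∨ (¬E ∧ ¬A)   — De Morgan
= ((¬B ∨ ¬E) ∧ ¬B) ∨ (E ∧ ¬¬A) ∨ (¬E ∧ ¬A)   — double negation
= ((¬B ∨ ¬E) ∧ ¬B) ∨ (E ∧ A) ∨ (¬E ∧ ¬A)   — double negation
= (¬B ∧ ¬B) ∨ (¬E ∧ ¬B) ∨ (E ∧ A) ∨ (¬E ∧ ¬A)   — distribute ∧ over ∨
= ¬B ∨ (E ∧ A) ∨ (¬E ∧ ¬A)   — simplify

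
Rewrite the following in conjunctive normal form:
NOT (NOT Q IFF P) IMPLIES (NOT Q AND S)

(Q OR P OR S) AND (NOT P OR NOT Q)

NOT (NOT Q IFF P) IMPLIES (NOT Q AND S)
⇔ NOT NOT (NOT Q IFF P) OR (NOT Q AND S)
⇔ NOT NOT ((NOT Q IMPLIES P) AND (P IMPLIES NOT Q)) OR (NOT Q AND S)
⇔ NOT NOT ((NOT NOT Q OR P) AND (P IMPLIES NOT Q)) OR (NOT Q AND S)
⇔ NOT NOT ((NOT NOT Q OR P) AND (NOT P OR NOT Q)) OR (NOT Q AND S)
⇔ ((NOT NOT Q OR P) AND (NOT P OR NOT Q)) OR (NOT Q AND S)
⇔ ((Q OR P) AND (NOT P OR NOT Q)) OR (NOT Q AND S)
⇔ (Q OR P OR NOT Q) AND (Q OR P OR S) AND (NOT P OR NOT Q OR NOT Q) AND (NOT P OR NOT Q OR S)
⇔ (Q OR P OR S) AND (NOT P OR NOT Q)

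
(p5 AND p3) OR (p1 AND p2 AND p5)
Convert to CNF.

(p5 AND p3) OR (p1 AND p2 AND p5)
⇔ (p5 OR p1) AND (p5 OR p2) AND (p5 OR p5) AND (p3 OR p1) AND (p3 OR p2) AND (p3 OR p5)   [distribute OR over AND]
⇔ p5 AND (p3 OR p1) AND (p3 OR p2)   [simplify]

p5 AND (p3 OR p1) AND (p3 OR p2)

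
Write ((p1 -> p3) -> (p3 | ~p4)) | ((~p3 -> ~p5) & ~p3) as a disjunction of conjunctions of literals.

(p1 & ~p3) | p3 | ~p4 | (~p5 & ~p3)

((p1 -> p3) -> (p3 | ~p4)) | ((~p3 -> ~p5) & ~p3)
= ~(p1 -> p3) | p3 | ~p4 | ((~p3 -> ~p5) & ~p3)   [eliminate ->]
= ~(~p1 | p3) | p3 | ~p4 | ((~p3 -> ~p5) & ~p3)   [eliminate ->]
= ~(~p1 | p3) | p3 | ~p4 | ((~~p3 | ~p5) & ~p3)   [eliminate ->]
= (~~p1 & ~p3) | p3 | ~p4 | ((~~p3 | ~p5) & ~p3)   [De Morgan]
= (p1 & ~p3) | p3 | ~p4 | ((~~p3 | ~p5) & ~p3)   [double negation]
= (p1 & ~p3) | p3 | ~p4 | ((p3 | ~p5) & ~p3)   [double negation]
= (p1 & ~p3) | p3 | ~p4 | (p3 & ~p3) | (~p5 & ~p3)   [distribute & over |]
= (p1 & ~p3) | p3 | ~p4 | (~p5 & ~p3)   [simplify]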